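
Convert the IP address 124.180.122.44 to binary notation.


124 = 01111100
180 = 10110100
122 = 01111010
44 = 00101100
Binary: 01111100.10110100.01111010.00101100


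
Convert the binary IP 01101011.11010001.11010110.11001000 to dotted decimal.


01101011 = 107
11010001 = 209
11010110 = 214
11001000 = 200
IP: 107.209.214.200


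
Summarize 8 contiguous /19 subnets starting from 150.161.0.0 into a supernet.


Original prefix: /19
Number of subnets: 8 = 2^3
New prefix = 19 - 3 = 16
Supernet: 150.161.0.0/16


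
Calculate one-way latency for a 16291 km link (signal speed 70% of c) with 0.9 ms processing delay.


Speed = 0.7 * 3e5 km/s = 210000 km/s
Propagation delay = 16291 / 210000 = 0.0776 s = 77.5762 ms
Processing delay = 0.9 ms
Total one-way latency = 78.4762 ms


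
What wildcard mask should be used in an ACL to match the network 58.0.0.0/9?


Subnet mask: 255.128.0.0
Wildcard = 255.255.255.255 - subnet mask
255 - 255 = 0
255 - 128 = 127
255 - 0 = 255
255 - 0 = 255
Wildcard: 0.127.255.255


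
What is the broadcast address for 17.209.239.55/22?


Network: 17.209.236.0/22
Host bits = 10
Set all host bits to 1:
Broadcast: 17.209.239.255


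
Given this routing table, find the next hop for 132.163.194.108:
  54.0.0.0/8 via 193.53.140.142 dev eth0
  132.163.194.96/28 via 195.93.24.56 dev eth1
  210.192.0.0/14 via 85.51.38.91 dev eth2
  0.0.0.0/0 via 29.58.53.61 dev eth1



Longest prefix match for 132.163.194.108:
  /8 54.0.0.0: no
  /28 132.163.194.96: MATCH
  /14 210.192.0.0: no
  /0 0.0.0.0: MATCH
Selected: next-hop 195.93.24.56 via eth1 (matched /28)


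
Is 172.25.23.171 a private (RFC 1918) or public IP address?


RFC 1918 private ranges:
  10.0.0.0/8 (10.0.0.0 - 10.255.255.255)
  172.16.0.0/12 (172.16.0.0 - 172.31.255.255)
  192.168.0.0/16 (192.168.0.0 - 192.168.255.255)
Private (in 172.16.0.0/12)


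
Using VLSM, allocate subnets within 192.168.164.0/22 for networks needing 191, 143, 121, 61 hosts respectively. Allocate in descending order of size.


191 hosts -> /24 (254 usable): 192.168.164.0/24
143 hosts -> /24 (254 usable): 192.168.165.0/24
121 hosts -> /25 (126 usable): 192.168.166.0/25
61 hosts -> /26 (62 usable): 192.168.166.128/26
Allocation: 192.168.164.0/24 (191 hosts, 254 usable); 192.168.165.0/24 (143 hosts, 254 usable); 192.168.166.0/25 (121 hosts, 126 usable); 192.168.166.128/26 (61 hosts, 62 usable)


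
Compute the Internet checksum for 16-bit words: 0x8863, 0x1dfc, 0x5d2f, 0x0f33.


Sum all words (with carry folding):
+ 0x8863 = 0x8863
+ 0x1dfc = 0xa65f
+ 0x5d2f = 0x038f
+ 0x0f33 = 0x12c2
One's complement: ~0x12c2
Checksum = 0xed3d


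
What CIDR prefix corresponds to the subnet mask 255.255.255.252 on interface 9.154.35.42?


Binary: 11111111.11111111.11111111.11111100
Count leading 1s
Prefix: /30


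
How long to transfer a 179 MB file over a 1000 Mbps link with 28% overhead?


Effective throughput = 1000 * (1 - 28/100) = 720 Mbps
File size in Mb = 179 * 8 = 1432 Mb
Time = 1432 / 720
Time = 1.9889 seconds


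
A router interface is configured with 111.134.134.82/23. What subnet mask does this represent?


/23 means 23 network bits, 9 host bits
Binary: 11111111111111111111111000000000
Mask: 255.255.254.0


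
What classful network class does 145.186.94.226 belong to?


First octet: 145
Binary: 10010001
10xxxxxx -> Class B (128-191)
Class B, default mask 255.255.0.0 (/16)


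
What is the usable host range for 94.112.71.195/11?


Network: 94.96.0.0
Broadcast: 94.127.255.255
First usable = network + 1
Last usable = broadcast - 1
Range: 94.96.0.1 to 94.127.255.254


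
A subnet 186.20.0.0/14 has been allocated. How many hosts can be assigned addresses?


Host bits = 32 - 14 = 18
Total addresses = 2^18 = 262144
Usable = total - 2 (network and broadcast)
Usable hosts: 262142


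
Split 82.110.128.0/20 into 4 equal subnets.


New prefix = 20 + 2 = 22
Each subnet has 1024 addresses
  82.110.128.0/22
  82.110.132.0/22
  82.110.136.0/22
  82.110.140.0/22
Subnets: 82.110.128.0/22, 82.110.132.0/22, 82.110.136.0/22, 82.110.140.0/22


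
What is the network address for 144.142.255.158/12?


IP:   10010000.10001110.11111111.10011110
Mask: 11111111.11110000.00000000.00000000
AND operation:
Net:  10010000.10000000.00000000.00000000
Network: 144.128.0.0/12


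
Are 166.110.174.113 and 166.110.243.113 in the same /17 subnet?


Mask: 255.255.128.0
166.110.174.113 AND mask = 166.110.128.0
166.110.243.113 AND mask = 166.110.128.0
Yes, same subnet (166.110.128.0)


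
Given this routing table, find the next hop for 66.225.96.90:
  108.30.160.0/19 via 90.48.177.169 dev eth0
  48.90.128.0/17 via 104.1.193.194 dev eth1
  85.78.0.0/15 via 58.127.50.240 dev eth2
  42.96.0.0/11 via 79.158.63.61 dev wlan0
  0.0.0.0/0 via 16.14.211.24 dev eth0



Longest prefix match for 66.225.96.90:
  /19 108.30.160.0: no
  /17 48.90.128.0: no
  /15 85.78.0.0: no
  /11 42.96.0.0: no
  /0 0.0.0.0: MATCH
Selected: next-hop 16.14.211.24 via eth0 (matched /0)


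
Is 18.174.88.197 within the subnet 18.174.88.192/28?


Subnet network: 18.174.88.192
Test IP AND mask: 18.174.88.192
Yes, 18.174.88.197 is in 18.174.88.192/28


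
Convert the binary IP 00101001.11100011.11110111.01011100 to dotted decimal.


00101001 = 41
11100011 = 227
11110111 = 247
01011100 = 92
IP: 41.227.247.92


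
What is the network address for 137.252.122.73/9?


IP:   10001001.11111100.01111010.01001001
Mask: 11111111.10000000.00000000.00000000
AND operation:
Net:  10001001.10000000.00000000.00000000
Network: 137.128.0.0/9


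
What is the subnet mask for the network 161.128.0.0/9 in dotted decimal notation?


/9 means 9 network bits, 23 host bits
Binary: 11111111100000000000000000000000
Mask: 255.128.0.0


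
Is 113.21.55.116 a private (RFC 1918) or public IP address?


RFC 1918 private ranges:
  10.0.0.0/8 (10.0.0.0 - 10.255.255.255)
  172.16.0.0/12 (172.16.0.0 - 172.31.255.255)
  192.168.0.0/16 (192.168.0.0 - 192.168.255.255)
Public (not in any RFC 1918 range)


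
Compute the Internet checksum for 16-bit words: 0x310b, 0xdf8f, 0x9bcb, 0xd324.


Sum all words (with carry folding):
+ 0x310b = 0x310b
+ 0xdf8f = 0x109b
+ 0x9bcb = 0xac66
+ 0xd324 = 0x7f8b
One's complement: ~0x7f8b
Checksum = 0x8074


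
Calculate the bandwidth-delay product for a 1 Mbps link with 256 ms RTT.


BDP = bandwidth * RTT
= 1 Mbps * 256 ms
= 1 * 1e6 * 256 / 1000 bits
= 256000 bits
= 32000 bytes
= 31.25 KB
BDP = 256000 bits (32000 bytes)


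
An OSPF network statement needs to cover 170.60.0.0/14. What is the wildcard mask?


Subnet mask: 255.252.0.0
Wildcard = 255.255.255.255 - subnet mask
255 - 255 = 0
255 - 252 = 3
255 - 0 = 255
255 - 0 = 255
Wildcard: 0.3.255.255


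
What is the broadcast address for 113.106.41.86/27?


Network: 113.106.41.64/27
Host bits = 5
Set all host bits to 1:
Broadcast: 113.106.41.95


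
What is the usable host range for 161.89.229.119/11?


Network: 161.64.0.0
Broadcast: 161.95.255.255
First usable = network + 1
Last usable = broadcast - 1
Range: 161.64.0.1 to 161.95.255.254


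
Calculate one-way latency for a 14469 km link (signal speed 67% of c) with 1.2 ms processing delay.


Speed = 0.67 * 3e5 km/s = 201000 km/s
Propagation delay = 14469 / 201000 = 0.072 s = 71.9851 ms
Processing delay = 1.2 ms
Total one-way latency = 73.1851 ms


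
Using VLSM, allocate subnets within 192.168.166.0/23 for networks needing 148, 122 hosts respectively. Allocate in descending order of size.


148 hosts -> /24 (254 usable): 192.168.166.0/24
122 hosts -> /25 (126 usable): 192.168.167.0/25
Allocation: 192.168.166.0/24 (148 hosts, 254 usable); 192.168.167.0/25 (122 hosts, 126 usable)


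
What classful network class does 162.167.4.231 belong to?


First octet: 162
Binary: 10100010
10xxxxxx -> Class B (128-191)
Class B, default mask 255.255.0.0 (/16)


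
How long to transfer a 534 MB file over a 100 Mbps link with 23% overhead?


Effective throughput = 100 * (1 - 23/100) = 77 Mbps
File size in Mb = 534 * 8 = 4272 Mb
Time = 4272 / 77
Time = 55.4805 seconds


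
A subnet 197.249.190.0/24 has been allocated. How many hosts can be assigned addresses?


Host bits = 32 - 24 = 8
Total addresses = 2^8 = 256
Usable = total - 2 (network and broadcast)
Usable hosts: 254


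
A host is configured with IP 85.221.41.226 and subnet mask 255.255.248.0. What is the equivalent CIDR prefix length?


Binary: 11111111.11111111.11111000.00000000
Count leading 1s
Prefix: /21


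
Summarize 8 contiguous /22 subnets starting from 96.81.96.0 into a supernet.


Original prefix: /22
Number of subnets: 8 = 2^3
New prefix = 22 - 3 = 19
Supernet: 96.81.96.0/19


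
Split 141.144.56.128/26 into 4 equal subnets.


New prefix = 26 + 2 = 28
Each subnet has 16 addresses
  141.144.56.128/28
  141.144.56.144/28
  141.144.56.160/28
  141.144.56.176/28
Subnets: 141.144.56.128/28, 141.144.56.144/28, 141.144.56.160/28, 141.144.56.176/28


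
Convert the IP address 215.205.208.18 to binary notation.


215 = 11010111
205 = 11001101
208 = 11010000
18 = 00010010
Binary: 11010111.11001101.11010000.00010010


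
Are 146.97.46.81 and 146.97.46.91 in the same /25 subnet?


Mask: 255.255.255.128
146.97.46.81 AND mask = 146.97.46.0
146.97.46.91 AND mask = 146.97.46.0
Yes, same subnet (146.97.46.0)


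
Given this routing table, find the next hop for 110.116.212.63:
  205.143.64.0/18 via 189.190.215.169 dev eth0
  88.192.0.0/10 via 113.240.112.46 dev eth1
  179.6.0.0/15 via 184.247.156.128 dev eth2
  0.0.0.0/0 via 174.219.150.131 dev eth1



Longest prefix match for 110.116.212.63:
  /18 205.143.64.0: no
  /10 88.192.0.0: no
  /15 179.6.0.0: no
  /0 0.0.0.0: MATCH
Selected: next-hop 174.219.150.131 via eth1 (matched /0)


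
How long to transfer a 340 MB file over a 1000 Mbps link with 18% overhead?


Effective throughput = 1000 * (1 - 18/100) = 820.0 Mbps
File size in Mb = 340 * 8 = 2720 Mb
Time = 2720 / 820.0
Time = 3.3171 seconds


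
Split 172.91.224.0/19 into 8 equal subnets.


New prefix = 19 + 3 = 22
Each subnet has 1024 addresses
  172.91.224.0/22
  172.91.228.0/22
  172.91.232.0/22
  172.91.236.0/22
  172.91.240.0/22
  172.91.244.0/22
  172.91.248.0/22
  172.91.252.0/22
Subnets: 172.91.224.0/22, 172.91.228.0/22, 172.91.232.0/22, 172.91.236.0/22, 172.91.240.0/22, 172.91.244.0/22, 172.91.248.0/22, 172.91.252.0/22


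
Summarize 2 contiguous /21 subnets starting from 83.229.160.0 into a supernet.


Original prefix: /21
Number of subnets: 2 = 2^1
New prefix = 21 - 1 = 20
Supernet: 83.229.160.0/20


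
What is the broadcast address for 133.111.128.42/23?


Network: 133.111.128.0/23
Host bits = 9
Set all host bits to 1:
Broadcast: 133.111.129.255


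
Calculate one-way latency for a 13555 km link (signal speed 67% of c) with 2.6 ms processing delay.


Speed = 0.67 * 3e5 km/s = 201000 km/s
Propagation delay = 13555 / 201000 = 0.0674 s = 67.4378 ms
Processing delay = 2.6 ms
Total one-way latency = 70.0378 ms


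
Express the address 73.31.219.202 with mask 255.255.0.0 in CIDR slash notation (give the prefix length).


Binary: 11111111.11111111.00000000.00000000
Count leading 1s
Prefix: /16


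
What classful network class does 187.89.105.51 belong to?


First octet: 187
Binary: 10111011
10xxxxxx -> Class B (128-191)
Class B, default mask 255.255.0.0 (/16)


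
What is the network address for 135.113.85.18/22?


IP:   10000111.01110001.01010101.00010010
Mask: 11111111.11111111.11111100.00000000
AND operation:
Net:  10000111.01110001.01010100.00000000
Network: 135.113.84.0/22


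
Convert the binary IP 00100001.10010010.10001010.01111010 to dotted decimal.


00100001 = 33
10010010 = 146
10001010 = 138
01111010 = 122
IP: 33.146.138.122


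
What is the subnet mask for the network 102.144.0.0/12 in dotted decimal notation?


/12 means 12 network bits, 20 host bits
Binary: 11111111111100000000000000000000
Mask: 255.240.0.0


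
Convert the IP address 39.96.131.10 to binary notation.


39 = 00100111
96 = 01100000
131 = 10000011
10 = 00001010
Binary: 00100111.01100000.10000011.00001010


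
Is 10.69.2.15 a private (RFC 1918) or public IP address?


RFC 1918 private ranges:
  10.0.0.0/8 (10.0.0.0 - 10.255.255.255)
  172.16.0.0/12 (172.16.0.0 - 172.31.255.255)
  192.168.0.0/16 (192.168.0.0 - 192.168.255.255)
Private (in 10.0.0.0/8)


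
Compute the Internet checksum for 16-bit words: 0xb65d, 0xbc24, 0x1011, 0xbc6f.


Sum all words (with carry folding):
+ 0xb65d = 0xb65d
+ 0xbc24 = 0x7282
+ 0x1011 = 0x8293
+ 0xbc6f = 0x3f03
One's complement: ~0x3f03
Checksum = 0xc0fc


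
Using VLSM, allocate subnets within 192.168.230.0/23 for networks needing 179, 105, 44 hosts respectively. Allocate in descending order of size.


179 hosts -> /24 (254 usable): 192.168.230.0/24
105 hosts -> /25 (126 usable): 192.168.231.0/25
44 hosts -> /26 (62 usable): 192.168.231.128/26
Allocation: 192.168.230.0/24 (179 hosts, 254 usable); 192.168.231.0/25 (105 hosts, 126 usable); 192.168.231.128/26 (44 hosts, 62 usable)


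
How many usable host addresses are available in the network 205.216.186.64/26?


Host bits = 32 - 26 = 6
Total addresses = 2^6 = 64
Usable = total - 2 (network and broadcast)
Usable hosts: 62


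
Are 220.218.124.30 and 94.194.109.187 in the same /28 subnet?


Mask: 255.255.255.240
220.218.124.30 AND mask = 220.218.124.16
94.194.109.187 AND mask = 94.194.109.176
No, different subnets (220.218.124.16 vs 94.194.109.176)


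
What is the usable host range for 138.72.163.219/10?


Network: 138.64.0.0
Broadcast: 138.127.255.255
First usable = network + 1
Last usable = broadcast - 1
Range: 138.64.0.1 to 138.127.255.254


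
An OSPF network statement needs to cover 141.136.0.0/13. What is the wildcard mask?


Subnet mask: 255.248.0.0
Wildcard = 255.255.255.255 - subnet mask
255 - 255 = 0
255 - 248 = 7
255 - 0 = 255
255 - 0 = 255
Wildcard: 0.7.255.255


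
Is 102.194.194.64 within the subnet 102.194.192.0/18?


Subnet network: 102.194.192.0
Test IP AND mask: 102.194.192.0
Yes, 102.194.194.64 is in 102.194.192.0/18


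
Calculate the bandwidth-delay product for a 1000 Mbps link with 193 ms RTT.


BDP = bandwidth * RTT
= 1000 Mbps * 193 ms
= 1000 * 1e6 * 193 / 1000 bits
= 193000000 bits
= 24125000 bytes
= 23559.5703 KB
BDP = 193000000 bits (24125000 bytes)


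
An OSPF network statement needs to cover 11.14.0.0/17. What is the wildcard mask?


Subnet mask: 255.255.128.0
Wildcard = 255.255.255.255 - subnet mask
255 - 255 = 0
255 - 255 = 0
255 - 128 = 127
255 - 0 = 255
Wildcard: 0.0.127.255


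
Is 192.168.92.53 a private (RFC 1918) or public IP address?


RFC 1918 private ranges:
  10.0.0.0/8 (10.0.0.0 - 10.255.255.255)
  172.16.0.0/12 (172.16.0.0 - 172.31.255.255)
  192.168.0.0/16 (192.168.0.0 - 192.168.255.255)
Private (in 192.168.0.0/16)


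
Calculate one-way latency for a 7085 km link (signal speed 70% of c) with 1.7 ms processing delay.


Speed = 0.7 * 3e5 km/s = 210000 km/s
Propagation delay = 7085 / 210000 = 0.0337 s = 33.7381 ms
Processing delay = 1.7 ms
Total one-way latency = 35.4381 ms


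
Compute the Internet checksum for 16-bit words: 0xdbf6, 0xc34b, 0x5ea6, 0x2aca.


Sum all words (with carry folding):
+ 0xdbf6 = 0xdbf6
+ 0xc34b = 0x9f42
+ 0x5ea6 = 0xfde8
+ 0x2aca = 0x28b3
One's complement: ~0x28b3
Checksum = 0xd74c


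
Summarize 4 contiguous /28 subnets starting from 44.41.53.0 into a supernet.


Original prefix: /28
Number of subnets: 4 = 2^2
New prefix = 28 - 2 = 26
Supernet: 44.41.53.0/26


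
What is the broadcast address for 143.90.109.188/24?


Network: 143.90.109.0/24
Host bits = 8
Set all host bits to 1:
Broadcast: 143.90.109.255


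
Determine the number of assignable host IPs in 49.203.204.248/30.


Host bits = 32 - 30 = 2
Total addresses = 2^2 = 4
Usable = total - 2 (network and broadcast)
Usable hosts: 2


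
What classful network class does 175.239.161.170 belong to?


First octet: 175
Binary: 10101111
10xxxxxx -> Class B (128-191)
Class B, default mask 255.255.0.0 (/16)


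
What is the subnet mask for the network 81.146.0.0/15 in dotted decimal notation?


/15 means 15 network bits, 17 host bits
Binary: 11111111111111100000000000000000
Mask: 255.254.0.0


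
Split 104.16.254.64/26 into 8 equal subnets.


New prefix = 26 + 3 = 29
Each subnet has 8 addresses
  104.16.254.64/29
  104.16.254.72/29
  104.16.254.80/29
  104.16.254.88/29
  104.16.254.96/29
  104.16.254.104/29
  104.16.254.112/29
  104.16.254.120/29
Subnets: 104.16.254.64/29, 104.16.254.72/29, 104.16.254.80/29, 104.16.254.88/29, 104.16.254.96/29, 104.16.254.104/29, 104.16.254.112/29, 104.16.254.120/29


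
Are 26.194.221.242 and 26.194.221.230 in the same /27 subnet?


Mask: 255.255.255.224
26.194.221.242 AND mask = 26.194.221.224
26.194.221.230 AND mask = 26.194.221.224
Yes, same subnet (26.194.221.224)


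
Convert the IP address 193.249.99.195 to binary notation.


193 = 11000001
249 = 11111001
99 = 01100011
195 = 11000011
Binary: 11000001.11111001.01100011.11000011


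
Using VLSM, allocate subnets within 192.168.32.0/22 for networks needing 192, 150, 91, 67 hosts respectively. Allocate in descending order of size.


192 hosts -> /24 (254 usable): 192.168.32.0/24
150 hosts -> /24 (254 usable): 192.168.33.0/24
91 hosts -> /25 (126 usable): 192.168.34.0/25
67 hosts -> /25 (126 usable): 192.168.34.128/25
Allocation: 192.168.32.0/24 (192 hosts, 254 usable); 192.168.33.0/24 (150 hosts, 254 usable); 192.168.34.0/25 (91 hosts, 126 usable); 192.168.34.128/25 (67 hosts, 126 usable)


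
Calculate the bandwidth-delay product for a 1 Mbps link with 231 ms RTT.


BDP = bandwidth * RTT
= 1 Mbps * 231 ms
= 1 * 1e6 * 231 / 1000 bits
= 231000 bits
= 28875 bytes
= 28.1982 KB
BDP = 231000 bits (28875 bytes)


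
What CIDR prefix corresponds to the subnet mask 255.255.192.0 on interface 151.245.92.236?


Binary: 11111111.11111111.11000000.00000000
Count leading 1s
Prefix: /18


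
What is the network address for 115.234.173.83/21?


IP:   01110011.11101010.10101101.01010011
Mask: 11111111.11111111.11111000.00000000
AND operation:
Net:  01110011.11101010.10101000.00000000
Network: 115.234.168.0/21


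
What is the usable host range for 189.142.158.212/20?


Network: 189.142.144.0
Broadcast: 189.142.159.255
First usable = network + 1
Last usable = broadcast - 1
Range: 189.142.144.1 to 189.142.159.254


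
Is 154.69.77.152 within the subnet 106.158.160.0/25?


Subnet network: 106.158.160.0
Test IP AND mask: 154.69.77.128
No, 154.69.77.152 is not in 106.158.160.0/25


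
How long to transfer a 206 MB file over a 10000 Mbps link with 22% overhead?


Effective throughput = 10000 * (1 - 22/100) = 7800 Mbps
File size in Mb = 206 * 8 = 1648 Mb
Time = 1648 / 7800
Time = 0.2113 seconds


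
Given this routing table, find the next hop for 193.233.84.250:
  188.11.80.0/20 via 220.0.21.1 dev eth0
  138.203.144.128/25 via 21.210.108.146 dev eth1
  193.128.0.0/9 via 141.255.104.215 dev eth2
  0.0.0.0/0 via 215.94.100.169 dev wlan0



Longest prefix match for 193.233.84.250:
  /20 188.11.80.0: no
  /25 138.203.144.128: no
  /9 193.128.0.0: MATCH
  /0 0.0.0.0: MATCH
Selected: next-hop 141.255.104.215 via eth2 (matched /9)


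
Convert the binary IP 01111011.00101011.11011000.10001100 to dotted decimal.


01111011 = 123
00101011 = 43
11011000 = 216
10001100 = 140
IP: 123.43.216.140


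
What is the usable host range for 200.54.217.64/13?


Network: 200.48.0.0
Broadcast: 200.55.255.255
First usable = network + 1
Last usable = broadcast - 1
Range: 200.48.0.1 to 200.55.255.254


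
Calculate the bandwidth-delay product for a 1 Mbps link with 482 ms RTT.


BDP = bandwidth * RTT
= 1 Mbps * 482 ms
= 1 * 1e6 * 482 / 1000 bits
= 482000 bits
= 60250 bytes
= 58.8379 KB
BDP = 482000 bits (60250 bytes)


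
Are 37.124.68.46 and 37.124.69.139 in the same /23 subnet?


Mask: 255.255.254.0
37.124.68.46 AND mask = 37.124.68.0
37.124.69.139 AND mask = 37.124.68.0
Yes, same subnet (37.124.68.0)


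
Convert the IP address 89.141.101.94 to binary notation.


89 = 01011001
141 = 10001101
101 = 01100101
94 = 01011110
Binary: 01011001.10001101.01100101.01011110


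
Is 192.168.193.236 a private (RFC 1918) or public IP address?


RFC 1918 private ranges:
  10.0.0.0/8 (10.0.0.0 - 10.255.255.255)
  172.16.0.0/12 (172.16.0.0 - 172.31.255.255)
  192.168.0.0/16 (192.168.0.0 - 192.168.255.255)
Private (in 192.168.0.0/16)


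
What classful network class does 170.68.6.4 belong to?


First octet: 170
Binary: 10101010
10xxxxxx -> Class B (128-191)
Class B, default mask 255.255.0.0 (/16)


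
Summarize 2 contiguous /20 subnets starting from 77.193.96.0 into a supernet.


Original prefix: /20
Number of subnets: 2 = 2^1
New prefix = 20 - 1 = 19
Supernet: 77.193.96.0/19


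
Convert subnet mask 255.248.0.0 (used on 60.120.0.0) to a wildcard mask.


Subnet mask: 255.248.0.0
Wildcard = 255.255.255.255 - subnet mask
255 - 255 = 0
255 - 248 = 7
255 - 0 = 255
255 - 0 = 255
Wildcard: 0.7.255.255


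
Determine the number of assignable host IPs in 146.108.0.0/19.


Host bits = 32 - 19 = 13
Total addresses = 2^13 = 8192
Usable = total - 2 (network and broadcast)
Usable hosts: 8190


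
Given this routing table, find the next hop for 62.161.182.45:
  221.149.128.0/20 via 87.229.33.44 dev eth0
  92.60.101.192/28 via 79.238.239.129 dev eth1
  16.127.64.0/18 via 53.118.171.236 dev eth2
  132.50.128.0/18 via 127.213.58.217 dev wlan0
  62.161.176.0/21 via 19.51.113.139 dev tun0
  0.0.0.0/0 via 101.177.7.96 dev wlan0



Longest prefix match for 62.161.182.45:
  /20 221.149.128.0: no
  /28 92.60.101.192: no
  /18 16.127.64.0: no
  /18 132.50.128.0: no
  /21 62.161.176.0: MATCH
  /0 0.0.0.0: MATCH
Selected: next-hop 19.51.113.139 via tun0 (matched /21)


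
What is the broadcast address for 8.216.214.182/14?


Network: 8.216.0.0/14
Host bits = 18
Set all host bits to 1:
Broadcast: 8.219.255.255


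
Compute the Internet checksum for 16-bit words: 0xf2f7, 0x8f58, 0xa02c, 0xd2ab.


Sum all words (with carry folding):
+ 0xf2f7 = 0xf2f7
+ 0x8f58 = 0x8250
+ 0xa02c = 0x227d
+ 0xd2ab = 0xf528
One's complement: ~0xf528
Checksum = 0x0ad7


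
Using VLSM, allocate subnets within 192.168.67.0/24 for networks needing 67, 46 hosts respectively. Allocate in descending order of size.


67 hosts -> /25 (126 usable): 192.168.67.0/25
46 hosts -> /26 (62 usable): 192.168.67.128/26
Allocation: 192.168.67.0/25 (67 hosts, 126 usable); 192.168.67.128/26 (46 hosts, 62 usable)


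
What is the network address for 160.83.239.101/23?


IP:   10100000.01010011.11101111.01100101
Mask: 11111111.11111111.11111110.00000000
AND operation:
Net:  10100000.01010011.11101110.00000000
Network: 160.83.238.0/23


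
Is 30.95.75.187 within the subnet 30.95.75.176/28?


Subnet network: 30.95.75.176
Test IP AND mask: 30.95.75.176
Yes, 30.95.75.187 is in 30.95.75.176/28


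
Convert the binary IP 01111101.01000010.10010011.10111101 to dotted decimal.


01111101 = 125
01000010 = 66
10010011 = 147
10111101 = 189
IP: 125.66.147.189


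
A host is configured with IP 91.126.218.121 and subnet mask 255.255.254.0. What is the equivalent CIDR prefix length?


Binary: 11111111.11111111.11111110.00000000
Count leading 1s
Prefix: /23


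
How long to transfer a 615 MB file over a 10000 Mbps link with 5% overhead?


Effective throughput = 10000 * (1 - 5/100) = 9500 Mbps
File size in Mb = 615 * 8 = 4920 Mb
Time = 4920 / 9500
Time = 0.5179 seconds


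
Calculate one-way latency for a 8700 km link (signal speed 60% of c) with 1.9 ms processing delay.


Speed = 0.6 * 3e5 km/s = 180000 km/s
Propagation delay = 8700 / 180000 = 0.0483 s = 48.3333 ms
Processing delay = 1.9 ms
Total one-way latency = 50.2333 ms


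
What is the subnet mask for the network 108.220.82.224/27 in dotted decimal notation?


/27 means 27 network bits, 5 host bits
Binary: 11111111111111111111111111100000
Mask: 255.255.255.224


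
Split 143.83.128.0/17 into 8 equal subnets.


New prefix = 17 + 3 = 20
Each subnet has 4096 addresses
  143.83.128.0/20
  143.83.144.0/20
  143.83.160.0/20
  143.83.176.0/20
  143.83.192.0/20
  143.83.208.0/20
  143.83.224.0/20
  143.83.240.0/20
Subnets: 143.83.128.0/20, 143.83.144.0/20, 143.83.160.0/20, 143.83.176.0/20, 143.83.192.0/20, 143.83.208.0/20, 143.83.224.0/20, 143.83.240.0/20


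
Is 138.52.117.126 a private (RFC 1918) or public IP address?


RFC 1918 private ranges:
  10.0.0.0/8 (10.0.0.0 - 10.255.255.255)
  172.16.0.0/12 (172.16.0.0 - 172.31.255.255)
  192.168.0.0/16 (192.168.0.0 - 192.168.255.255)
Public (not in any RFC 1918 range)


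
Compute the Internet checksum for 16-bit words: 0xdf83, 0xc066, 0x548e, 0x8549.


Sum all words (with carry folding):
+ 0xdf83 = 0xdf83
+ 0xc066 = 0x9fea
+ 0x548e = 0xf478
+ 0x8549 = 0x79c2
One's complement: ~0x79c2
Checksum = 0x863d


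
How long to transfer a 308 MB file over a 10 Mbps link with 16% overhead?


Effective throughput = 10 * (1 - 16/100) = 8.4 Mbps
File size in Mb = 308 * 8 = 2464 Mb
Time = 2464 / 8.4
Time = 293.3333 seconds


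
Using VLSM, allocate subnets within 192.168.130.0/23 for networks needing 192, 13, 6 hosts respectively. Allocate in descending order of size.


192 hosts -> /24 (254 usable): 192.168.130.0/24
13 hosts -> /28 (14 usable): 192.168.131.0/28
6 hosts -> /29 (6 usable): 192.168.131.16/29
Allocation: 192.168.130.0/24 (192 hosts, 254 usable); 192.168.131.0/28 (13 hosts, 14 usable); 192.168.131.16/29 (6 hosts, 6 usable)


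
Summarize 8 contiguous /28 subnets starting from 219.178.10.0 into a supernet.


Original prefix: /28
Number of subnets: 8 = 2^3
New prefix = 28 - 3 = 25
Supernet: 219.178.10.0/25


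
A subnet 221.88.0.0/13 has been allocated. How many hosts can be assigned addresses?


Host bits = 32 - 13 = 19
Total addresses = 2^19 = 524288
Usable = total - 2 (network and broadcast)
Usable hosts: 524286


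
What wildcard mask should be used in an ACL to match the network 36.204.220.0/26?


Subnet mask: 255.255.255.192
Wildcard = 255.255.255.255 - subnet mask
255 - 255 = 0
255 - 255 = 0
255 - 255 = 0
255 - 192 = 63
Wildcard: 0.0.0.63


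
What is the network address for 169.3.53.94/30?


IP:   10101001.00000011.00110101.01011110
Mask: 11111111.11111111.11111111.11111100
AND operation:
Net:  10101001.00000011.00110101.01011100
Network: 169.3.53.92/30


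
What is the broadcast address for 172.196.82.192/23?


Network: 172.196.82.0/23
Host bits = 9
Set all host bits to 1:
Broadcast: 172.196.83.255


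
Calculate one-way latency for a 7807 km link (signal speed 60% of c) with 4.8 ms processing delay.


Speed = 0.6 * 3e5 km/s = 180000 km/s
Propagation delay = 7807 / 180000 = 0.0434 s = 43.3722 ms
Processing delay = 4.8 ms
Total one-way latency = 48.1722 ms


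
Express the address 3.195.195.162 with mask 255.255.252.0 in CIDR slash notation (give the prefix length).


Binary: 11111111.11111111.11111100.00000000
Count leading 1s
Prefix: /22


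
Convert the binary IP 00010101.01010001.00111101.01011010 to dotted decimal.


00010101 = 21
01010001 = 81
00111101 = 61
01011010 = 90
IP: 21.81.61.90


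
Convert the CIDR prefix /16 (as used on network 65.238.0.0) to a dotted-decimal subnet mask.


/16 means 16 network bits, 16 host bits
Binary: 11111111111111110000000000000000
Mask: 255.255.0.0


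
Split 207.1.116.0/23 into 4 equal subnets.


New prefix = 23 + 2 = 25
Each subnet has 128 addresses
  207.1.116.0/25
  207.1.116.128/25
  207.1.117.0/25
  207.1.117.128/25
Subnets: 207.1.116.0/25, 207.1.116.128/25, 207.1.117.0/25, 207.1.117.128/25


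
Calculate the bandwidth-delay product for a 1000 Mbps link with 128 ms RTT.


BDP = bandwidth * RTT
= 1000 Mbps * 128 ms
= 1000 * 1e6 * 128 / 1000 bits
= 128000000 bits
= 16000000 bytes
= 15625 KB
BDP = 128000000 bits (16000000 bytes)


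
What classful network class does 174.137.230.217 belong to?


First octet: 174
Binary: 10101110
10xxxxxx -> Class B (128-191)
Class B, default mask 255.255.0.0 (/16)


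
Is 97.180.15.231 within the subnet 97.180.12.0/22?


Subnet network: 97.180.12.0
Test IP AND mask: 97.180.12.0
Yes, 97.180.15.231 is in 97.180.12.0/22


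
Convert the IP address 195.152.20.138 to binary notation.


195 = 11000011
152 = 10011000
20 = 00010100
138 = 10001010
Binary: 11000011.10011000.00010100.10001010


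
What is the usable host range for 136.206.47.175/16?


Network: 136.206.0.0
Broadcast: 136.206.255.255
First usable = network + 1
Last usable = broadcast - 1
Range: 136.206.0.1 to 136.206.255.254


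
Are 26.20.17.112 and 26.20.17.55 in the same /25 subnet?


Mask: 255.255.255.128
26.20.17.112 AND mask = 26.20.17.0
26.20.17.55 AND mask = 26.20.17.0
Yes, same subnet (26.20.17.0)


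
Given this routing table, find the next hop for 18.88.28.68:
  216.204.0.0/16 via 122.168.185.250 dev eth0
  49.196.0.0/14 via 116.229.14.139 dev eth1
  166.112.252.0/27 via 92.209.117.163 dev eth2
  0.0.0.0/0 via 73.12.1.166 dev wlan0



Longest prefix match for 18.88.28.68:
  /16 216.204.0.0: no
  /14 49.196.0.0: no
  /27 166.112.252.0: no
  /0 0.0.0.0: MATCH
Selected: next-hop 73.12.1.166 via wlan0 (matched /0)


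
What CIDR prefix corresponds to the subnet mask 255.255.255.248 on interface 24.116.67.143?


Binary: 11111111.11111111.11111111.11111000
Count leading 1s
Prefix: /29


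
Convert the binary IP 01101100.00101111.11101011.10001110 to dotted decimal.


01101100 = 108
00101111 = 47
11101011 = 235
10001110 = 142
IP: 108.47.235.142


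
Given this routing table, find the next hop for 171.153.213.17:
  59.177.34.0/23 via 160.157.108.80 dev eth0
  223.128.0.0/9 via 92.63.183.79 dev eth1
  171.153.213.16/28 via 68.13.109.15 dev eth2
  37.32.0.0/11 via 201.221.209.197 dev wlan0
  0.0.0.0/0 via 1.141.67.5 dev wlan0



Longest prefix match for 171.153.213.17:
  /23 59.177.34.0: no
  /9 223.128.0.0: no
  /28 171.153.213.16: MATCH
  /11 37.32.0.0: no
  /0 0.0.0.0: MATCH
Selected: next-hop 68.13.109.15 via eth2 (matched /28)


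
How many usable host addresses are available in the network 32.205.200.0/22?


Host bits = 32 - 22 = 10
Total addresses = 2^10 = 1024
Usable = total - 2 (network and broadcast)
Usable hosts: 1022


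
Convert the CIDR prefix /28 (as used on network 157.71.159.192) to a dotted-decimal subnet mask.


/28 means 28 network bits, 4 host bits
Binary: 11111111111111111111111111110000
Mask: 255.255.255.240


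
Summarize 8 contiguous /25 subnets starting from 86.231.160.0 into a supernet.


Original prefix: /25
Number of subnets: 8 = 2^3
New prefix = 25 - 3 = 22
Supernet: 86.231.160.0/22


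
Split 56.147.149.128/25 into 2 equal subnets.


New prefix = 25 + 1 = 26
Each subnet has 64 addresses
  56.147.149.128/26
  56.147.149.192/26
Subnets: 56.147.149.128/26, 56.147.149.192/26


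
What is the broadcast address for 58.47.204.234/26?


Network: 58.47.204.192/26
Host bits = 6
Set all host bits to 1:
Broadcast: 58.47.204.255


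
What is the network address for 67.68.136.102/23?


IP:   01000011.01000100.10001000.01100110
Mask: 11111111.11111111.11111110.00000000
AND operation:
Net:  01000011.01000100.10001000.00000000
Network: 67.68.136.0/23


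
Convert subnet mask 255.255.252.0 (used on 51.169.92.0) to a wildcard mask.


Subnet mask: 255.255.252.0
Wildcard = 255.255.255.255 - subnet mask
255 - 255 = 0
255 - 255 = 0
255 - 252 = 3
255 - 0 = 255
Wildcard: 0.0.3.255


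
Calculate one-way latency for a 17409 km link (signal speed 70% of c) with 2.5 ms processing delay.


Speed = 0.7 * 3e5 km/s = 210000 km/s
Propagation delay = 17409 / 210000 = 0.0829 s = 82.9 ms
Processing delay = 2.5 ms
Total one-way latency = 85.4 ms


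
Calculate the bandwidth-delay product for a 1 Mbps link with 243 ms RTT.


BDP = bandwidth * RTT
= 1 Mbps * 243 ms
= 1 * 1e6 * 243 / 1000 bits
= 243000 bits
= 30375 bytes
= 29.6631 KB
BDP = 243000 bits (30375 bytes)


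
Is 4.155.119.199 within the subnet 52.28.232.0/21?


Subnet network: 52.28.232.0
Test IP AND mask: 4.155.112.0
No, 4.155.119.199 is not in 52.28.232.0/21


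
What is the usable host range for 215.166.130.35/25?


Network: 215.166.130.0
Broadcast: 215.166.130.127
First usable = network + 1
Last usable = broadcast - 1
Range: 215.166.130.1 to 215.166.130.126


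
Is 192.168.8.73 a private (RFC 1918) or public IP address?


RFC 1918 private ranges:
  10.0.0.0/8 (10.0.0.0 - 10.255.255.255)
  172.16.0.0/12 (172.16.0.0 - 172.31.255.255)
  192.168.0.0/16 (192.168.0.0 - 192.168.255.255)
Private (in 192.168.0.0/16)


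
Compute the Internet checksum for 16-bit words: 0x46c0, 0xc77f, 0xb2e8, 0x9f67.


Sum all words (with carry folding):
+ 0x46c0 = 0x46c0
+ 0xc77f = 0x0e40
+ 0xb2e8 = 0xc128
+ 0x9f67 = 0x6090
One's complement: ~0x6090
Checksum = 0x9f6f


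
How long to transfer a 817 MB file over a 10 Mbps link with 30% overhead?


Effective throughput = 10 * (1 - 30/100) = 7 Mbps
File size in Mb = 817 * 8 = 6536 Mb
Time = 6536 / 7
Time = 933.7143 seconds


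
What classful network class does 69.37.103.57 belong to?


First octet: 69
Binary: 01000101
0xxxxxxx -> Class A (1-126)
Class A, default mask 255.0.0.0 (/8)


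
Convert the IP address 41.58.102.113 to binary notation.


41 = 00101001
58 = 00111010
102 = 01100110
113 = 01110001
Binary: 00101001.00111010.01100110.01110001


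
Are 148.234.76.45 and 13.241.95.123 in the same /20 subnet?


Mask: 255.255.240.0
148.234.76.45 AND mask = 148.234.64.0
13.241.95.123 AND mask = 13.241.80.0
No, different subnets (148.234.64.0 vs 13.241.80.0)


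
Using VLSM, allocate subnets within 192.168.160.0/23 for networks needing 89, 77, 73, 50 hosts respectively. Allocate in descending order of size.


89 hosts -> /25 (126 usable): 192.168.160.0/25
77 hosts -> /25 (126 usable): 192.168.160.128/25
73 hosts -> /25 (126 usable): 192.168.161.0/25
50 hosts -> /26 (62 usable): 192.168.161.128/26
Allocation: 192.168.160.0/25 (89 hosts, 126 usable); 192.168.160.128/25 (77 hosts, 126 usable); 192.168.161.0/25 (73 hosts, 126 usable); 192.168.161.128/26 (50 hosts, 62 usable)


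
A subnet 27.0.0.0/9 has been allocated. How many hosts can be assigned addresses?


Host bits = 32 - 9 = 23
Total addresses = 2^23 = 8388608
Usable = total - 2 (network and broadcast)
Usable hosts: 8388606


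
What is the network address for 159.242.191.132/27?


IP:   10011111.11110010.10111111.10000100
Mask: 11111111.11111111.11111111.11100000
AND operation:
Net:  10011111.11110010.10111111.10000000
Network: 159.242.191.128/27


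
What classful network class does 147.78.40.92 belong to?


First octet: 147
Binary: 10010011
10xxxxxx -> Class B (128-191)
Class B, default mask 255.255.0.0 (/16)


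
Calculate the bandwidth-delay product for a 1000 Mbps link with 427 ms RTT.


BDP = bandwidth * RTT
= 1000 Mbps * 427 ms
= 1000 * 1e6 * 427 / 1000 bits
= 427000000 bits
= 53375000 bytes
= 52124.0234 KB
BDP = 427000000 bits (53375000 bytes)


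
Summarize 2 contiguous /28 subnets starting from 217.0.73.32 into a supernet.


Original prefix: /28
Number of subnets: 2 = 2^1
New prefix = 28 - 1 = 27
Supernet: 217.0.73.32/27


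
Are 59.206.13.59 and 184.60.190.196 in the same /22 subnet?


Mask: 255.255.252.0
59.206.13.59 AND mask = 59.206.12.0
184.60.190.196 AND mask = 184.60.188.0
No, different subnets (59.206.12.0 vs 184.60.188.0)


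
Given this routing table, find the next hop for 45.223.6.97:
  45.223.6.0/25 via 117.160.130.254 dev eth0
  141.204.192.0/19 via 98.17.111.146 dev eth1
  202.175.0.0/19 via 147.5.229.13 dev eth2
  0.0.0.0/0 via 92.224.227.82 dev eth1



Longest prefix match for 45.223.6.97:
  /25 45.223.6.0: MATCH
  /19 141.204.192.0: no
  /19 202.175.0.0: no
  /0 0.0.0.0: MATCH
Selected: next-hop 117.160.130.254 via eth0 (matched /25)


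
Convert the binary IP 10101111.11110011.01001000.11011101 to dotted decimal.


10101111 = 175
11110011 = 243
01001000 = 72
11011101 = 221
IP: 175.243.72.221


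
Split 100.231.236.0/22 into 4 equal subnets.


New prefix = 22 + 2 = 24
Each subnet has 256 addresses
  100.231.236.0/24
  100.231.237.0/24
  100.231.238.0/24
  100.231.239.0/24
Subnets: 100.231.236.0/24, 100.231.237.0/24, 100.231.238.0/24, 100.231.239.0/24


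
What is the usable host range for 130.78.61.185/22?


Network: 130.78.60.0
Broadcast: 130.78.63.255
First usable = network + 1
Last usable = broadcast - 1
Range: 130.78.60.1 to 130.78.63.254


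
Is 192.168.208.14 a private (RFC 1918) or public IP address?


RFC 1918 private ranges:
  10.0.0.0/8 (10.0.0.0 - 10.255.255.255)
  172.16.0.0/12 (172.16.0.0 - 172.31.255.255)
  192.168.0.0/16 (192.168.0.0 - 192.168.255.255)
Private (in 192.168.0.0/16)


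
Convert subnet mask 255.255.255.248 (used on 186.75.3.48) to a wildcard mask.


Subnet mask: 255.255.255.248
Wildcard = 255.255.255.255 - subnet mask
255 - 255 = 0
255 - 255 = 0
255 - 255 = 0
255 - 248 = 7
Wildcard: 0.0.0.7


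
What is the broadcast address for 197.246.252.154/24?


Network: 197.246.252.0/24
Host bits = 8
Set all host bits to 1:
Broadcast: 197.246.252.255


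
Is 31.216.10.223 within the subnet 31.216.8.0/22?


Subnet network: 31.216.8.0
Test IP AND mask: 31.216.8.0
Yes, 31.216.10.223 is in 31.216.8.0/22


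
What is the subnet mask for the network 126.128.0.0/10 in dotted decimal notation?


/10 means 10 network bits, 22 host bits
Binary: 11111111110000000000000000000000
Mask: 255.192.0.0


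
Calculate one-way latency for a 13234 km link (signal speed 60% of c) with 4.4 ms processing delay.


Speed = 0.6 * 3e5 km/s = 180000 km/s
Propagation delay = 13234 / 180000 = 0.0735 s = 73.5222 ms
Processing delay = 4.4 ms
Total one-way latency = 77.9222 ms


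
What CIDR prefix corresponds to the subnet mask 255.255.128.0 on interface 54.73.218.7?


Binary: 11111111.11111111.10000000.00000000
Count leading 1s
Prefix: /17


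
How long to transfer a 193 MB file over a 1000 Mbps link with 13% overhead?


Effective throughput = 1000 * (1 - 13/100) = 870 Mbps
File size in Mb = 193 * 8 = 1544 Mb
Time = 1544 / 870
Time = 1.7747 seconds


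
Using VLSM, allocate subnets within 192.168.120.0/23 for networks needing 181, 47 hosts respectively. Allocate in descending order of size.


181 hosts -> /24 (254 usable): 192.168.120.0/24
47 hosts -> /26 (62 usable): 192.168.121.0/26
Allocation: 192.168.120.0/24 (181 hosts, 254 usable); 192.168.121.0/26 (47 hosts, 62 usable)


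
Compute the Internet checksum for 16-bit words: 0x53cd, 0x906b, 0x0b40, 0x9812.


Sum all words (with carry folding):
+ 0x53cd = 0x53cd
+ 0x906b = 0xe438
+ 0x0b40 = 0xef78
+ 0x9812 = 0x878b
One's complement: ~0x878b
Checksum = 0x7874


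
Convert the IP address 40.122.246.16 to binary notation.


40 = 00101000
122 = 01111010
246 = 11110110
16 = 00010000
Binary: 00101000.01111010.11110110.00010000


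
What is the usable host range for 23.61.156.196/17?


Network: 23.61.128.0
Broadcast: 23.61.255.255
First usable = network + 1
Last usable = broadcast - 1
Range: 23.61.128.1 to 23.61.255.254


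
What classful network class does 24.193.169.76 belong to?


First octet: 24
Binary: 00011000
0xxxxxxx -> Class A (1-126)
Class A, default mask 255.0.0.0 (/8)


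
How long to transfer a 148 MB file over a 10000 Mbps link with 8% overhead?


Effective throughput = 10000 * (1 - 8/100) = 9200 Mbps
File size in Mb = 148 * 8 = 1184 Mb
Time = 1184 / 9200
Time = 0.1287 seconds


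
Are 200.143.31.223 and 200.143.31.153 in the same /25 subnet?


Mask: 255.255.255.128
200.143.31.223 AND mask = 200.143.31.128
200.143.31.153 AND mask = 200.143.31.128
Yes, same subnet (200.143.31.128)
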